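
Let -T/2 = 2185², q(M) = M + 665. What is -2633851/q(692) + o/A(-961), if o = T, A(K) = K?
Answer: 10426115839/1304077 ≈ 7995.0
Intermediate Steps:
q(M) = 665 + M
T = -9548450 (T = -2*2185² = -2*4774225 = -9548450)
o = -9548450
-2633851/q(692) + o/A(-961) = -2633851/(665 + 692) - 9548450/(-961) = -2633851/1357 - 9548450*(-1/961) = -2633851*1/1357 + 9548450/961 = -2633851/1357 + 9548450/961 = 10426115839/1304077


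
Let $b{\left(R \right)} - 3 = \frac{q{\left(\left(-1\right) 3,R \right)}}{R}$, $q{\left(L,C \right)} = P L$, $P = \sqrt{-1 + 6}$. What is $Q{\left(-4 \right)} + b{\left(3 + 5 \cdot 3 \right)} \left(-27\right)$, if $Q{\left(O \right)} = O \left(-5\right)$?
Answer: $-61 + \frac{9 \sqrt{5}}{2} \approx -50.938$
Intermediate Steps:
$P = \sqrt{5} \approx 2.2361$
$q{\left(L,C \right)} = L \sqrt{5}$ ($q{\left(L,C \right)} = \sqrt{5} L = L \sqrt{5}$)
$Q{\left(O \right)} = - 5 O$
$b{\left(R \right)} = 3 - \frac{3 \sqrt{5}}{R}$ ($b{\left(R \right)} = 3 + \frac{\left(-1\right) 3 \sqrt{5}}{R} = 3 + \frac{\left(-3\right) \sqrt{5}}{R} = 3 - \frac{3 \sqrt{5}}{R}$)
$Q{\left(-4 \right)} + b{\left(3 + 5 \cdot 3 \right)} \left(-27\right) = \left(-5\right) \left(-4\right) + \left(3 - \frac{3 \sqrt{5}}{3 + 5 \cdot 3}\right) \left(-27\right) = 20 + \left(3 - \frac{3 \sqrt{5}}{3 + 15}\right) \left(-27\right) = 20 + \left(3 - \frac{3 \sqrt{5}}{18}\right) \left(-27\right) = 20 + \left(3 - 3 \sqrt{5} \cdot \frac{1}{18}\right) \left(-27\right) = 20 + \left(3 - \frac{\sqrt{5}}{6}\right) \left(-27\right) = 20 - \left(81 - \frac{9 \sqrt{5}}{2}\right) = -61 + \frac{9 \sqrt{5}}{2}$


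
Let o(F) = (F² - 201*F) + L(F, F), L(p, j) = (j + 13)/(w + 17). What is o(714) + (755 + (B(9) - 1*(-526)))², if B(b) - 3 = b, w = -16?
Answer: 2038858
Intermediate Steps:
B(b) = 3 + b
L(p, j) = 13 + j (L(p, j) = (j + 13)/(-16 + 17) = (13 + j)/1 = (13 + j)*1 = 13 + j)
o(F) = 13 + F² - 200*F (o(F) = (F² - 201*F) + (13 + F) = 13 + F² - 200*F)
o(714) + (755 + (B(9) - 1*(-526)))² = (13 + 714² - 200*714) + (755 + ((3 + 9) - 1*(-526)))² = (13 + 509796 - 142800) + (755 + (12 + 526))² = 367009 + (755 + 538)² = 367009 + 1293² = 367009 + 1671849 = 2038858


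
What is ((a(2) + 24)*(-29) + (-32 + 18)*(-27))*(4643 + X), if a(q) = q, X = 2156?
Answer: -2556424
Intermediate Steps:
((a(2) + 24)*(-29) + (-32 + 18)*(-27))*(4643 + X) = ((2 + 24)*(-29) + (-32 + 18)*(-27))*(4643 + 2156) = (26*(-29) - 14*(-27))*6799 = (-754 + 378)*6799 = -376*6799 = -2556424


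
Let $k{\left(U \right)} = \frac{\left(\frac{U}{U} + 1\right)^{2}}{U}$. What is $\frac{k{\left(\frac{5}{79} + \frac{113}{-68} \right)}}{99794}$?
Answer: $- \frac{10744}{428465539} \approx -2.5076 \cdot 10^{-5}$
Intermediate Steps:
$k{\left(U \right)} = \frac{4}{U}$ ($k{\left(U \right)} = \frac{\left(1 + 1\right)^{2}}{U} = \frac{2^{2}}{U} = \frac{4}{U}$)
$\frac{k{\left(\frac{5}{79} + \frac{113}{-68} \right)}}{99794} = \frac{4 \frac{1}{\frac{5}{79} + \frac{113}{-68}}}{99794} = \frac{4}{5 \cdot \frac{1}{79} + 113 \left(- \frac{1}{68}\right)} \frac{1}{99794} = \frac{4}{\frac{5}{79} - \frac{113}{68}} \cdot \frac{1}{99794} = \frac{4}{- \frac{8587}{5372}} \cdot \frac{1}{99794} = 4 \left(- \frac{5372}{8587}\right) \frac{1}{99794} = \left(- \frac{21488}{8587}\right) \frac{1}{99794} = - \frac{10744}{428465539}$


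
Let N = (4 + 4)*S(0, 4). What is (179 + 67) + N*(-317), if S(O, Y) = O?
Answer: 246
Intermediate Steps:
N = 0 (N = (4 + 4)*0 = 8*0 = 0)
(179 + 67) + N*(-317) = (179 + 67) + 0*(-317) = 246 + 0 = 246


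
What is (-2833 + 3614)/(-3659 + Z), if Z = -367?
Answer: -71/366 ≈ -0.19399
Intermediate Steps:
(-2833 + 3614)/(-3659 + Z) = (-2833 + 3614)/(-3659 - 367) = 781/(-4026) = 781*(-1/4026) = -71/366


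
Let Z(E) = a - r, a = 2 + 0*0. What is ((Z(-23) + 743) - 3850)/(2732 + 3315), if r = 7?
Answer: -3112/6047 ≈ -0.51464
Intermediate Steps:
a = 2 (a = 2 + 0 = 2)
Z(E) = -5 (Z(E) = 2 - 1*7 = 2 - 7 = -5)
((Z(-23) + 743) - 3850)/(2732 + 3315) = ((-5 + 743) - 3850)/(2732 + 3315) = (738 - 3850)/6047 = -3112*1/6047 = -3112/6047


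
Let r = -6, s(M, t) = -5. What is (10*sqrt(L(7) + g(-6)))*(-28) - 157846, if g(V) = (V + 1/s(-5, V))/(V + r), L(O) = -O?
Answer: -157846 - 28*I*sqrt(5835)/3 ≈ -1.5785e+5 - 712.95*I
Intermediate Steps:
g(V) = (-1/5 + V)/(-6 + V) (g(V) = (V + 1/(-5))/(V - 6) = (V - 1/5)/(-6 + V) = (-1/5 + V)/(-6 + V))
(10*sqrt(L(7) + g(-6)))*(-28) - 157846 = (10*sqrt(-1*7 + (-1/5 - 6)/(-6 - 6)))*(-28) - 157846 = (10*sqrt(-7 - 31/5/(-12)))*(-28) - 157846 = (10*sqrt(-7 - 1/12*(-31/5)))*(-28) - 157846 = (10*sqrt(-7 + 31/60))*(-28) - 157846 = (10*sqrt(-389/60))*(-28) - 157846 = (10*(I*sqrt(5835)/30))*(-28) - 157846 = (I*sqrt(5835)/3)*(-28) - 157846 = -28*I*sqrt(5835)/3 - 157846 = -157846 - 28*I*sqrt(5835)/3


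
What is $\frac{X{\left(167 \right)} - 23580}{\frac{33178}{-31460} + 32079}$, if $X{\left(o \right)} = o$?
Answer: $- \frac{368286490}{504586081} \approx -0.72988$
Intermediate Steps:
$\frac{X{\left(167 \right)} - 23580}{\frac{33178}{-31460} + 32079} = \frac{167 - 23580}{\frac{33178}{-31460} + 32079} = - \frac{23413}{33178 \left(- \frac{1}{31460}\right) + 32079} = - \frac{23413}{- \frac{16589}{15730} + 32079} = - \frac{23413}{\frac{504586081}{15730}} = \left(-23413\right) \frac{15730}{504586081} = - \frac{368286490}{504586081}$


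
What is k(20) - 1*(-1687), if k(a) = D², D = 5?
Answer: 1712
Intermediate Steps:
k(a) = 25 (k(a) = 5² = 25)
k(20) - 1*(-1687) = 25 - 1*(-1687) = 25 + 1687 = 1712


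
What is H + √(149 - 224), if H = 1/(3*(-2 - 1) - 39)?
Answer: -1/48 + 5*I*√3 ≈ -0.020833 + 8.6602*I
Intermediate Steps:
H = -1/48 (H = 1/(3*(-3) - 39) = 1/(-9 - 39) = 1/(-48) = -1/48 ≈ -0.020833)
H + √(149 - 224) = -1/48 + √(149 - 224) = -1/48 + √(-75) = -1/48 + 5*I*√3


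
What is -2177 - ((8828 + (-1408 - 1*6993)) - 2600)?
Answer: -4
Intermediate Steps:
-2177 - ((8828 + (-1408 - 1*6993)) - 2600) = -2177 - ((8828 + (-1408 - 6993)) - 2600) = -2177 - ((8828 - 8401) - 2600) = -2177 - (427 - 2600) = -2177 - 1*(-2173) = -2177 + 2173 = -4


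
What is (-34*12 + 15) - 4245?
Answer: -4638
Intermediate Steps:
(-34*12 + 15) - 4245 = (-408 + 15) - 4245 = -393 - 4245 = -4638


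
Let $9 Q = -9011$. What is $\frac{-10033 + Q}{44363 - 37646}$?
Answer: $- \frac{99308}{60453} \approx -1.6427$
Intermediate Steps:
$Q = - \frac{9011}{9}$ ($Q = \frac{1}{9} \left(-9011\right) = - \frac{9011}{9} \approx -1001.2$)
$\frac{-10033 + Q}{44363 - 37646} = \frac{-10033 - \frac{9011}{9}}{44363 - 37646} = - \frac{99308}{9 \cdot 6717} = \left(- \frac{99308}{9}\right) \frac{1}{6717} = - \frac{99308}{60453}$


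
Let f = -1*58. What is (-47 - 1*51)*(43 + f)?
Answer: 1470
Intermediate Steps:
f = -58
(-47 - 1*51)*(43 + f) = (-47 - 1*51)*(43 - 58) = (-47 - 51)*(-15) = -98*(-15) = 1470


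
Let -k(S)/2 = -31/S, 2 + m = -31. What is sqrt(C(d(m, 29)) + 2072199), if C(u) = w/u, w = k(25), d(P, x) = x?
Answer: sqrt(43567985773)/145 ≈ 1439.5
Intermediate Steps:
m = -33 (m = -2 - 31 = -33)
k(S) = 62/S (k(S) = -(-62)/S = 62/S)
w = 62/25 ≈ 2.4800
C(u) = 62/(25*u)
sqrt(C(d(m, 29)) + 2072199) = sqrt((62/25)/29 + 2072199) = sqrt((62/25)*(1/29) + 2072199) = sqrt(62/725 + 2072199) = sqrt(1502344337/725) = sqrt(43567985773)/145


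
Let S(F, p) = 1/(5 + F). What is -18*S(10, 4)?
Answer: -6/5 ≈ -1.2000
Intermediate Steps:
-18*S(10, 4) = -18/(5 + 10) = -18/15 = -18*1/15 = -6/5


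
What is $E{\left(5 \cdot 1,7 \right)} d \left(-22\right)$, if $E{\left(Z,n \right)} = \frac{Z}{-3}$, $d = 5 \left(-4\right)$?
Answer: $- \frac{2200}{3} \approx -733.33$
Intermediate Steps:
$d = -20$
$E{\left(Z,n \right)} = - \frac{Z}{3}$ ($E{\left(Z,n \right)} = Z \left(- \frac{1}{3}\right) = - \frac{Z}{3}$)
$E{\left(5 \cdot 1,7 \right)} d \left(-22\right) = - \frac{5 \cdot 1}{3} \left(-20\right) \left(-22\right) = \left(- \frac{1}{3}\right) 5 \left(-20\right) \left(-22\right) = \left(- \frac{5}{3}\right) \left(-20\right) \left(-22\right) = \frac{100}{3} \left(-22\right) = - \frac{2200}{3}$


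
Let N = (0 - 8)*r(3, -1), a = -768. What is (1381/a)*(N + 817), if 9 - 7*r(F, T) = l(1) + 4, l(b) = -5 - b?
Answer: -2592137/1792 ≈ -1446.5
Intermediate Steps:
r(F, T) = 11/7 (r(F, T) = 9/7 - ((-5 - 1*1) + 4)/7 = 9/7 - ((-5 - 1) + 4)/7 = 9/7 - (-6 + 4)/7 = 9/7 - 1/7*(-2) = 9/7 + 2/7 = 11/7)
N = -88/7 (N = (0 - 8)*(11/7) = -8*11/7 = -88/7 ≈ -12.571)
(1381/a)*(N + 817) = (1381/(-768))*(-88/7 + 817) = (1381*(-1/768))*(5631/7) = -1381/768*5631/7 = -2592137/1792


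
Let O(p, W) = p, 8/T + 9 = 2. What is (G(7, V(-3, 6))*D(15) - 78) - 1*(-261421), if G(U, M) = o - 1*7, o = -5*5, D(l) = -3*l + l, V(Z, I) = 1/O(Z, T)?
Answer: 262303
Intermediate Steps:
T = -8/7 (T = 8/(-9 + 2) = 8/(-7) = 8*(-1/7) = -8/7 ≈ -1.1429)
V(Z, I) = 1/Z
D(l) = -2*l
o = -25
G(U, M) = -32 (G(U, M) = -25 - 1*7 = -25 - 7 = -32)
(G(7, V(-3, 6))*D(15) - 78) - 1*(-261421) = (-(-64)*15 - 78) - 1*(-261421) = (-32*(-30) - 78) + 261421 = (960 - 78) + 261421 = 882 + 261421 = 262303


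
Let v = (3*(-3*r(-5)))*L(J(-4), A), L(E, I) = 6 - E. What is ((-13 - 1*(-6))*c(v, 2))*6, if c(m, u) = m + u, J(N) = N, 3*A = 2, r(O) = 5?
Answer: 18816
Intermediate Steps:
A = ⅔ (A = (⅓)*2 = ⅔ ≈ 0.66667)
v = -450 (v = (3*(-3*5))*(6 - 1*(-4)) = (3*(-15))*(6 + 4) = -45*10 = -450)
((-13 - 1*(-6))*c(v, 2))*6 = ((-13 - 1*(-6))*(-450 + 2))*6 = ((-13 + 6)*(-448))*6 = -7*(-448)*6 = 3136*6 = 18816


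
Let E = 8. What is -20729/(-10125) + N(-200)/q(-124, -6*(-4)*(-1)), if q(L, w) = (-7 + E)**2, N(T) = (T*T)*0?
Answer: 20729/10125 ≈ 2.0473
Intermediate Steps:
N(T) = 0 (N(T) = T**2*0 = 0)
q(L, w) = 1 (q(L, w) = (-7 + 8)**2 = 1**2 = 1)
-20729/(-10125) + N(-200)/q(-124, -6*(-4)*(-1)) = -20729/(-10125) + 0/1 = -20729*(-1/10125) + 0*1 = 20729/10125 + 0 = 20729/10125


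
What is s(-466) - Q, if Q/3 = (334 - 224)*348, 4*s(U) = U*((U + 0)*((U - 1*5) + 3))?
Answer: -25522092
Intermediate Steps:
s(U) = U**2*(-2 + U)/4 (s(U) = (U*((U + 0)*((U - 1*5) + 3)))/4 = (U*(U*((U - 5) + 3)))/4 = (U*(U*((-5 + U) + 3)))/4 = (U*(U*(-2 + U)))/4 = (U**2*(-2 + U))/4 = U**2*(-2 + U)/4)
Q = 114840 (Q = 3*((334 - 224)*348) = 3*(110*348) = 3*38280 = 114840)
s(-466) - Q = (1/4)*(-466)**2*(-2 - 466) - 1*114840 = (1/4)*217156*(-468) - 114840 = -25407252 - 114840 = -25522092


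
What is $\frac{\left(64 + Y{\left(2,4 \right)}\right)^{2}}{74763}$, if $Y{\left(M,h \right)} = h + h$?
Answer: $\frac{64}{923} \approx 0.069339$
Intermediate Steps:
$Y{\left(M,h \right)} = 2 h$
$\frac{\left(64 + Y{\left(2,4 \right)}\right)^{2}}{74763} = \frac{\left(64 + 2 \cdot 4\right)^{2}}{74763} = \left(64 + 8\right)^{2} \cdot \frac{1}{74763} = 72^{2} \cdot \frac{1}{74763} = 5184 \cdot \frac{1}{74763} = \frac{64}{923}$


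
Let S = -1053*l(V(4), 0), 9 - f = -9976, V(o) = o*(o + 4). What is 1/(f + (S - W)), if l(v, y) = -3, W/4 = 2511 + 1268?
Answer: -1/1972 ≈ -0.00050710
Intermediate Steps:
V(o) = o*(4 + o)
f = 9985 (f = 9 - 1*(-9976) = 9 + 9976 = 9985)
W = 15116 (W = 4*(2511 + 1268) = 4*3779 = 15116)
S = 3159 (S = -1053*(-3) = 3159)
1/(f + (S - W)) = 1/(9985 + (3159 - 1*15116)) = 1/(9985 + (3159 - 15116)) = 1/(9985 - 11957) = 1/(-1972) = -1/1972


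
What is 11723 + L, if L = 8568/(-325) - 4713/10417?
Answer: 39597724994/3385525 ≈ 11696.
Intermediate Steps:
L = -90784581/3385525 (L = 8568*(-1/325) - 4713*1/10417 = -8568/325 - 4713/10417 = -90784581/3385525 ≈ -26.816)
11723 + L = 11723 - 90784581/3385525 = 39597724994/3385525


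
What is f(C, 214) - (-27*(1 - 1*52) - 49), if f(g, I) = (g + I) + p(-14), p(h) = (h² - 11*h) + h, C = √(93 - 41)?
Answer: -778 + 2*√13 ≈ -770.79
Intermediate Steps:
C = 2*√13 (C = √52 = 2*√13 ≈ 7.2111)
p(h) = h² - 10*h
f(g, I) = 336 + I + g (f(g, I) = (g + I) - 14*(-10 - 14) = (I + g) - 14*(-24) = (I + g) + 336 = 336 + I + g)
f(C, 214) - (-27*(1 - 1*52) - 49) = (336 + 214 + 2*√13) - (-27*(1 - 1*52) - 49) = (550 + 2*√13) - (-27*(1 - 52) - 49) = (550 + 2*√13) - (-27*(-51) - 49) = (550 + 2*√13) - (1377 - 49) = (550 + 2*√13) - 1*1328 = (550 + 2*√13) - 1328 = -778 + 2*√13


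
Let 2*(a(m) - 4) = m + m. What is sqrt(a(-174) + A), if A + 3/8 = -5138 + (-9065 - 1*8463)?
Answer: 3*I*sqrt(40598)/4 ≈ 151.12*I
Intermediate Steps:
a(m) = 4 + m (a(m) = 4 + (m + m)/2 = 4 + (2*m)/2 = 4 + m)
A = -181331/8 (A = -3/8 + (-5138 + (-9065 - 1*8463)) = -3/8 + (-5138 + (-9065 - 8463)) = -3/8 + (-5138 - 17528) = -3/8 - 22666 = -181331/8 ≈ -22666.)
sqrt(a(-174) + A) = sqrt((4 - 174) - 181331/8) = sqrt(-170 - 181331/8) = sqrt(-182691/8) = 3*I*sqrt(40598)/4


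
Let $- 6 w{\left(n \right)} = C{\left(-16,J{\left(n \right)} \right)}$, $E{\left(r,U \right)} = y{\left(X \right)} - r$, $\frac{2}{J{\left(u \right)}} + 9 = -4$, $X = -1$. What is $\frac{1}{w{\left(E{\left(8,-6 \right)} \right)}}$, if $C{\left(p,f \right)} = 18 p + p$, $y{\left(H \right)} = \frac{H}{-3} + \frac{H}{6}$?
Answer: $\frac{3}{152} \approx 0.019737$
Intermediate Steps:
$J{\left(u \right)} = - \frac{2}{13}$ ($J{\left(u \right)} = \frac{2}{-9 - 4} = \frac{2}{-13} = 2 \left(- \frac{1}{13}\right) = - \frac{2}{13}$)
$y{\left(H \right)} = - \frac{H}{6}$ ($y{\left(H \right)} = H \left(- \frac{1}{3}\right) + H \frac{1}{6} = - \frac{H}{3} + \frac{H}{6} = - \frac{H}{6}$)
$C{\left(p,f \right)} = 19 p$
$E{\left(r,U \right)} = \frac{1}{6} - r$ ($E{\left(r,U \right)} = \left(- \frac{1}{6}\right) \left(-1\right) - r = \frac{1}{6} - r$)
$w{\left(n \right)} = \frac{152}{3}$ ($w{\left(n \right)} = - \frac{19 \left(-16\right)}{6} = \left(- \frac{1}{6}\right) \left(-304\right) = \frac{152}{3}$)
$\frac{1}{w{\left(E{\left(8,-6 \right)} \right)}} = \frac{1}{\frac{152}{3}} = \frac{3}{152}$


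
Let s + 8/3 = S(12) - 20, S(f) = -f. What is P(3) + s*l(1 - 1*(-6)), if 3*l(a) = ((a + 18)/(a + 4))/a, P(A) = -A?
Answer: -4679/693 ≈ -6.7518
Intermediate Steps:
l(a) = (18 + a)/(3*a*(4 + a)) (l(a) = (((a + 18)/(a + 4))/a)/3 = (((18 + a)/(4 + a))/a)/3 = ((18 + a)/(a*(4 + a)))/3 = (18 + a)/(3*a*(4 + a)))
s = -104/3 (s = -8/3 + (-1*12 - 20) = -8/3 + (-12 - 20) = -8/3 - 32 = -104/3 ≈ -34.667)
P(3) + s*l(1 - 1*(-6)) = -1*3 - 104*(18 + (1 - 1*(-6)))/(9*(1 - 1*(-6))*(4 + (1 - 1*(-6)))) = -3 - 104*(18 + (1 + 6))/(9*(1 + 6)*(4 + (1 + 6))) = -3 - 104*(18 + 7)/(9*7*(4 + 7)) = -3 - 104*25/(9*7*11) = -3 - 104/3*25/231 = -3 - 2600/693 = -4679/693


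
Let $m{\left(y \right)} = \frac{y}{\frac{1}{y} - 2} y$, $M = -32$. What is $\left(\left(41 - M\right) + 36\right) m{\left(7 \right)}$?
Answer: $- \frac{37387}{13} \approx -2875.9$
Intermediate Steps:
$m{\left(y \right)} = \frac{y^{2}}{-2 + \frac{1}{y}}$ ($m{\left(y \right)} = \frac{y}{-2 + \frac{1}{y}} y = \frac{y^{2}}{-2 + \frac{1}{y}}$)
$\left(\left(41 - M\right) + 36\right) m{\left(7 \right)} = \left(\left(41 - -32\right) + 36\right) \left(- \frac{7^{3}}{-1 + 2 \cdot 7}\right) = \left(\left(41 + 32\right) + 36\right) \left(\left(-1\right) 343 \frac{1}{-1 + 14}\right) = \left(73 + 36\right) \left(\left(-1\right) 343 \cdot \frac{1}{13}\right) = 109 \left(\left(-1\right) 343 \cdot \frac{1}{13}\right) = 109 \left(- \frac{343}{13}\right) = - \frac{37387}{13}$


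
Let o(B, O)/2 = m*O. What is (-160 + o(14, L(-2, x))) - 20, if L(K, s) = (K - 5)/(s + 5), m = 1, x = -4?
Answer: -194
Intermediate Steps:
L(K, s) = (-5 + K)/(5 + s)
o(B, O) = 2*O (o(B, O) = 2*(1*O) = 2*O)
(-160 + o(14, L(-2, x))) - 20 = (-160 + 2*((-5 - 2)/(5 - 4))) - 20 = (-160 + 2*(-7/1)) - 20 = (-160 + 2*(1*(-7))) - 20 = (-160 + 2*(-7)) - 20 = (-160 - 14) - 20 = -174 - 20 = -194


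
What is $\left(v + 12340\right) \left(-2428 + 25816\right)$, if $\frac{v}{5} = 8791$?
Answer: $1316627460$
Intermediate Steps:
$v = 43955$ ($v = 5 \cdot 8791 = 43955$)
$\left(v + 12340\right) \left(-2428 + 25816\right) = \left(43955 + 12340\right) \left(-2428 + 25816\right) = 56295 \cdot 23388 = 1316627460$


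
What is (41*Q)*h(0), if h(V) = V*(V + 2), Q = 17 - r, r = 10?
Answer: 0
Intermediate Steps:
Q = 7 (Q = 17 - 1*10 = 17 - 10 = 7)
h(V) = V*(2 + V)
(41*Q)*h(0) = (41*7)*(0*(2 + 0)) = 287*(0*2) = 287*0 = 0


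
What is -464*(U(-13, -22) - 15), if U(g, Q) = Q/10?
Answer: 39904/5 ≈ 7980.8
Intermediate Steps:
U(g, Q) = Q/10 (U(g, Q) = Q*(⅒) = Q/10)
-464*(U(-13, -22) - 15) = -464*((⅒)*(-22) - 15) = -464*(-11/5 - 15) = -464*(-86/5) = 39904/5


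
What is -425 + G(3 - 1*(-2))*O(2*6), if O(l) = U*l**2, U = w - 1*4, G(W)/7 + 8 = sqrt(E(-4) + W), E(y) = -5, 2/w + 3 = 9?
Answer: 29143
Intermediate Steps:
w = 1/3 (w = 2/(-3 + 9) = 2/6 = 2*(1/6) = 1/3 ≈ 0.33333)
G(W) = -56 + 7*sqrt(-5 + W)
U = -11/3 (U = 1/3 - 1*4 = 1/3 - 4 = -11/3 ≈ -3.6667)
O(l) = -11*l**2/3
-425 + G(3 - 1*(-2))*O(2*6) = -425 + (-56 + 7*sqrt(-5 + (3 - 1*(-2))))*(-11*(2*6)**2/3) = -425 + (-56 + 7*sqrt(-5 + (3 + 2)))*(-11/3*12**2) = -425 + (-56 + 7*sqrt(-5 + 5))*(-11/3*144) = -425 + (-56 + 7*sqrt(0))*(-528) = -425 + (-56 + 7*0)*(-528) = -425 + (-56 + 0)*(-528) = -425 - 56*(-528) = -425 + 29568 = 29143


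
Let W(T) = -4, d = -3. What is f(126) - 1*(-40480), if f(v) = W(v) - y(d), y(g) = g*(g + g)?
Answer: 40458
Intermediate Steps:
y(g) = 2*g² (y(g) = g*(2*g) = 2*g²)
f(v) = -22 (f(v) = -4 - 2*(-3)² = -4 - 2*9 = -4 - 1*18 = -4 - 18 = -22)
f(126) - 1*(-40480) = -22 - 1*(-40480) = -22 + 40480 = 40458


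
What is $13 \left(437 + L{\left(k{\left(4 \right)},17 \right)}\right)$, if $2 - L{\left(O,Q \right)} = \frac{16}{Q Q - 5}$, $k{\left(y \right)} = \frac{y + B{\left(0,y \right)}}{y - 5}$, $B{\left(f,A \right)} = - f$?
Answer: $\frac{405145}{71} \approx 5706.3$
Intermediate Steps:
$k{\left(y \right)} = \frac{y}{-5 + y}$ ($k{\left(y \right)} = \frac{y - 0}{y - 5} = \frac{y + 0}{-5 + y} = \frac{y}{-5 + y}$)
$L{\left(O,Q \right)} = 2 - \frac{16}{-5 + Q^{2}}$ ($L{\left(O,Q \right)} = 2 - \frac{16}{Q Q - 5} = 2 - \frac{16}{Q^{2} - 5} = 2 - \frac{16}{-5 + Q^{2}}$)
$13 \left(437 + L{\left(k{\left(4 \right)},17 \right)}\right) = 13 \left(437 + \frac{2 \left(-13 + 17^{2}\right)}{-5 + 17^{2}}\right) = 13 \left(437 + \frac{2 \left(-13 + 289\right)}{-5 + 289}\right) = 13 \left(437 + 2 \cdot \frac{1}{284} \cdot 276\right) = 13 \left(437 + \frac{138}{71}\right) = 13 \cdot \frac{31165}{71} = \frac{405145}{71}$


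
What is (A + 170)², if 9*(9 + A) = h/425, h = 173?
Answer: 379453536004/14630625 ≈ 25936.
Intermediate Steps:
A = -34252/3825 (A = -9 + (173/425)/9 = -9 + (173*(1/425))/9 = -9 + (⅑)*(173/425) = -9 + 173/3825 = -34252/3825 ≈ -8.9548)
(A + 170)² = (-34252/3825 + 170)² = (615998/3825)² = 379453536004/14630625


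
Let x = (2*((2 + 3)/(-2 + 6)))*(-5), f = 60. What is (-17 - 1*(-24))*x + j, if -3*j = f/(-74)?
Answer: -6455/74 ≈ -87.230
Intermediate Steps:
x = -25/2 (x = (2*(5/4))*(-5) = (5/2)*(-5) = -25/2 ≈ -12.500)
j = 10/37 (j = -20/(-74) = -20*(-1)/74 = -1/3*(-30/37) = 10/37 ≈ 0.27027)
(-17 - 1*(-24))*x + j = (-17 - 1*(-24))*(-25/2) + 10/37 = (-17 + 24)*(-25/2) + 10/37 = 7*(-25/2) + 10/37 = -175/2 + 10/37 = -6455/74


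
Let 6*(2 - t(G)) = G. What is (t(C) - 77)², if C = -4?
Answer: 49729/9 ≈ 5525.4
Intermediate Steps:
t(G) = 2 - G/6
(t(C) - 77)² = ((2 - ⅙*(-4)) - 77)² = ((2 + ⅔) - 77)² = (8/3 - 77)² = (-223/3)² = 49729/9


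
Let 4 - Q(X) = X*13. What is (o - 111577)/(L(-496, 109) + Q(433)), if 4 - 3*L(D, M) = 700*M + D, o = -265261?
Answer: 102774/8425 ≈ 12.199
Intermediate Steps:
L(D, M) = 4/3 - 700*M/3 - D/3 (L(D, M) = 4/3 - (700*M + D)/3 = 4/3 - (D + 700*M)/3 = 4/3 + (-700*M/3 - D/3) = 4/3 - 700*M/3 - D/3)
Q(X) = 4 - 13*X (Q(X) = 4 - X*13 = 4 - 13*X)
(o - 111577)/(L(-496, 109) + Q(433)) = (-265261 - 111577)/((4/3 - 700/3*109 - ⅓*(-496)) + (4 - 13*433)) = -376838/((4/3 - 76300/3 + 496/3) + (4 - 5629)) = -376838/(-75800/3 - 5625) = -376838/(-92675/3) = -376838*(-3/92675) = 102774/8425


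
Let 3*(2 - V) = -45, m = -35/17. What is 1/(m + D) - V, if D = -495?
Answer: -143667/8450 ≈ -17.002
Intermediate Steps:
m = -35/17 (m = -35*1/17 = -35/17 ≈ -2.0588)
V = 17 (V = 2 - ⅓*(-45) = 2 + 15 = 17)
1/(m + D) - V = 1/(-35/17 - 495) - 1*17 = 1/(-8450/17) - 17 = -17/8450 - 17 = -143667/8450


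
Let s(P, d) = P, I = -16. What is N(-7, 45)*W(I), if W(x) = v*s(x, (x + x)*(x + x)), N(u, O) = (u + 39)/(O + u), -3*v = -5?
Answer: -1280/57 ≈ -22.456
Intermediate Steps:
v = 5/3 (v = -⅓*(-5) = 5/3 ≈ 1.6667)
N(u, O) = (39 + u)/(O + u)
W(x) = 5*x/3
N(-7, 45)*W(I) = ((39 - 7)/(45 - 7))*((5/3)*(-16)) = (32/38)*(-80/3) = ((1/38)*32)*(-80/3) = (16/19)*(-80/3) = -1280/57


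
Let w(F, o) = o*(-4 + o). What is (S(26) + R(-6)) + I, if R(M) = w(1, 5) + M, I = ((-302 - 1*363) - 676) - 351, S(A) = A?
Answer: -1667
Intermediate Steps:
I = -1692 (I = ((-302 - 363) - 676) - 351 = (-665 - 676) - 351 = -1341 - 351 = -1692)
R(M) = 5 + M (R(M) = 5*(-4 + 5) + M = 5*1 + M = 5 + M)
(S(26) + R(-6)) + I = (26 + (5 - 6)) - 1692 = (26 - 1) - 1692 = 25 - 1692 = -1667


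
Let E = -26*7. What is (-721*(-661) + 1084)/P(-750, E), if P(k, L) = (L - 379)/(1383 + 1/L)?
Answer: -120230668825/102102 ≈ -1.1776e+6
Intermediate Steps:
E = -182
P(k, L) = (-379 + L)/(1383 + 1/L)
(-721*(-661) + 1084)/P(-750, E) = (-721*(-661) + 1084)/((-182*(-379 - 182)/(1 + 1383*(-182)))) = (476581 + 1084)/((-182*(-561)/(1 - 251706))) = 477665/((-182*(-561)/(-251705))) = 477665/((-182*(-1/251705)*(-561))) = 477665/(-102102/251705) = 477665*(-251705/102102) = -120230668825/102102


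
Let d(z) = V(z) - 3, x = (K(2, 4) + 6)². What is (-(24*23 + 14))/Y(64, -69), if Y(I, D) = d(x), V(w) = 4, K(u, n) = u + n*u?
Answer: -566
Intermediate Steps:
x = 256 (x = (2*(1 + 4) + 6)² = (2*5 + 6)² = (10 + 6)² = 16² = 256)
d(z) = 1 (d(z) = 4 - 3 = 1)
Y(I, D) = 1
(-(24*23 + 14))/Y(64, -69) = -(24*23 + 14)/1 = -(552 + 14)*1 = -1*566*1 = -566*1 = -566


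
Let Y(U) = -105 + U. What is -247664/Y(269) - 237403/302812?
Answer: -18758641315/12415292 ≈ -1510.9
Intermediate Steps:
-247664/Y(269) - 237403/302812 = -247664/(-105 + 269) - 237403/302812 = -247664/164 - 237403*1/302812 = -247664*1/164 - 237403/302812 = -61916/41 - 237403/302812 = -18758641315/12415292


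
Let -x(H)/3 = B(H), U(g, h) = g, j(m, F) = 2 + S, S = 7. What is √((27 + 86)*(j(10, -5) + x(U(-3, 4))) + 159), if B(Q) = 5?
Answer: I*√519 ≈ 22.782*I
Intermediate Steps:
j(m, F) = 9 (j(m, F) = 2 + 7 = 9)
x(H) = -15 (x(H) = -3*5 = -15)
√((27 + 86)*(j(10, -5) + x(U(-3, 4))) + 159) = √((27 + 86)*(9 - 15) + 159) = √(113*(-6) + 159) = √(-678 + 159) = √(-519) = I*√519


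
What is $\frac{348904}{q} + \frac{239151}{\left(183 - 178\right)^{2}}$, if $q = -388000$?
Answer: $\frac{463909327}{48500} \approx 9565.1$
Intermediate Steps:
$\frac{348904}{q} + \frac{239151}{\left(183 - 178\right)^{2}} = \frac{348904}{-388000} + \frac{239151}{\left(183 - 178\right)^{2}} = 348904 \left(- \frac{1}{388000}\right) + \frac{239151}{5^{2}} = - \frac{43613}{48500} + \frac{239151}{25} = \frac{463909327}{48500}$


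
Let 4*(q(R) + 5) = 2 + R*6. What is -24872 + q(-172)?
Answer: -50269/2 ≈ -25135.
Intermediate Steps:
q(R) = -9/2 + 3*R/2 (q(R) = -5 + (2 + R*6)/4 = -5 + (2 + 6*R)/4 = -5 + (½ + 3*R/2) = -9/2 + 3*R/2)
-24872 + q(-172) = -24872 + (-9/2 + (3/2)*(-172)) = -24872 + (-9/2 - 258) = -24872 - 525/2 = -50269/2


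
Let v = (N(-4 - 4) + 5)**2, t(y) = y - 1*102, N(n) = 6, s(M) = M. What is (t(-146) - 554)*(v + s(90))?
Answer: -169222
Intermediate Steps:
t(y) = -102 + y (t(y) = y - 102 = -102 + y)
v = 121 (v = (6 + 5)**2 = 11**2 = 121)
(t(-146) - 554)*(v + s(90)) = ((-102 - 146) - 554)*(121 + 90) = (-248 - 554)*211 = -802*211 = -169222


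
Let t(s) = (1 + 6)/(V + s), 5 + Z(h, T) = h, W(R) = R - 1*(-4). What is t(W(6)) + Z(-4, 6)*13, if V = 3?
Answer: -1514/13 ≈ -116.46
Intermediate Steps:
W(R) = 4 + R (W(R) = R + 4 = 4 + R)
Z(h, T) = -5 + h
t(s) = 7/(3 + s) (t(s) = (1 + 6)/(3 + s) = 7/(3 + s))
t(W(6)) + Z(-4, 6)*13 = 7/(3 + (4 + 6)) + (-5 - 4)*13 = 7/(3 + 10) - 9*13 = 7/13 - 117 = -1514/13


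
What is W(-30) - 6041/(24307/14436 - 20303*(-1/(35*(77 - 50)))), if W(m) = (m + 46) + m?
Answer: -9648482438/35118247 ≈ -274.74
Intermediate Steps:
W(m) = 46 + 2*m (W(m) = (46 + m) + m = 46 + 2*m)
W(-30) - 6041/(24307/14436 - 20303*(-1/(35*(77 - 50)))) = (46 + 2*(-30)) - 6041/(24307/14436 - 20303*(-1/(35*(77 - 50)))) = (46 - 60) - 6041/(24307*(1/14436) - 20303/((-35*27))) = -14 - 6041/(24307/14436 - 20303/(-945)) = -14 - 6041/(24307/14436 - 20303*(-1/945)) = -14 - 6041/(24307/14436 + 20303/945) = -14 - 6041/35118247/1515780 = -14 - 6041*1515780/35118247 = -14 - 1*9156826980/35118247 = -14 - 9156826980/35118247 = -9648482438/35118247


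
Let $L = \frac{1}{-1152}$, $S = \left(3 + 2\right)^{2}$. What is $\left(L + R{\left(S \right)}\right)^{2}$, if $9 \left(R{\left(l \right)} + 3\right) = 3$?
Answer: $\frac{9443329}{1327104} \approx 7.1157$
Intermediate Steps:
$S = 25$ ($S = 5^{2} = 25$)
$R{\left(l \right)} = - \frac{8}{3}$ ($R{\left(l \right)} = -3 + \frac{1}{9} \cdot 3 = -3 + \frac{1}{3} = - \frac{8}{3}$)
$L = - \frac{1}{1152} \approx -0.00086806$
$\left(L + R{\left(S \right)}\right)^{2} = \left(- \frac{1}{1152} - \frac{8}{3}\right)^{2} = \left(- \frac{3073}{1152}\right)^{2} = \frac{9443329}{1327104}$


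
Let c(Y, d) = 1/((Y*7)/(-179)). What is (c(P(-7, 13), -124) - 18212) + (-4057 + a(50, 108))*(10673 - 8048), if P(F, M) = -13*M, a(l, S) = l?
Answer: -12464782242/1183 ≈ -1.0537e+7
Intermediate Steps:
c(Y, d) = -179/(7*Y) (c(Y, d) = 1/((7*Y)*(-1/179)) = 1/(-7*Y/179) = -179/(7*Y))
(c(P(-7, 13), -124) - 18212) + (-4057 + a(50, 108))*(10673 - 8048) = (-179/(7*((-13*13))) - 18212) + (-4057 + 50)*(10673 - 8048) = (-179/7/(-169) - 18212) - 4007*2625 = (-179/7*(-1/169) - 18212) - 10518375 = (179/1183 - 18212) - 10518375 = -21544617/1183 - 10518375 = -12464782242/1183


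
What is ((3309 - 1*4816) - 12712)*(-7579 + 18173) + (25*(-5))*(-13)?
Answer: -150634461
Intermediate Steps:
((3309 - 1*4816) - 12712)*(-7579 + 18173) + (25*(-5))*(-13) = ((3309 - 4816) - 12712)*10594 - 125*(-13) = (-1507 - 12712)*10594 + 1625 = -14219*10594 + 1625 = -150636086 + 1625 = -150634461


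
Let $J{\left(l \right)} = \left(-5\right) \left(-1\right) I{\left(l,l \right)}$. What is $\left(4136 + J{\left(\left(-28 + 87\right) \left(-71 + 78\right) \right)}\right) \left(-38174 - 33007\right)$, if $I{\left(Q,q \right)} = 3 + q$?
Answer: $-442461096$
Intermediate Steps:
$J{\left(l \right)} = 15 + 5 l$ ($J{\left(l \right)} = \left(-5\right) \left(-1\right) \left(3 + l\right) = 5 \left(3 + l\right) = 15 + 5 l$)
$\left(4136 + J{\left(\left(-28 + 87\right) \left(-71 + 78\right) \right)}\right) \left(-38174 - 33007\right) = \left(4136 + \left(15 + 5 \left(-28 + 87\right) \left(-71 + 78\right)\right)\right) \left(-38174 - 33007\right) = \left(4136 + \left(15 + 5 \cdot 59 \cdot 7\right)\right) \left(-71181\right) = \left(4136 + \left(15 + 5 \cdot 413\right)\right) \left(-71181\right) = \left(4136 + \left(15 + 2065\right)\right) \left(-71181\right) = \left(4136 + 2080\right) \left(-71181\right) = 6216 \left(-71181\right) = -442461096$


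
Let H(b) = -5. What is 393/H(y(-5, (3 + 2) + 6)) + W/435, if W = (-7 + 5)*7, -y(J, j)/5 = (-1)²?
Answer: -6841/87 ≈ -78.632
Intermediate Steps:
y(J, j) = -5 (y(J, j) = -5*(-1)² = -5*1 = -5)
W = -14 (W = -2*7 = -14)
393/H(y(-5, (3 + 2) + 6)) + W/435 = 393/(-5) - 14/435 = 393*(-⅕) - 14*1/435 = -393/5 - 14/435 = -6841/87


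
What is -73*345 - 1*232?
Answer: -25417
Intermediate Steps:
-73*345 - 1*232 = -25185 - 232 = -25417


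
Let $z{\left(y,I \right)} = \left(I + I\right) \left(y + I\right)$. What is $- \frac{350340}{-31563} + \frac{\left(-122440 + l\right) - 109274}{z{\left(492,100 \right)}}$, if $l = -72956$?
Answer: $\frac{1062131893}{124568640} \approx 8.5265$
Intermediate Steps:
$z{\left(y,I \right)} = 2 I \left(I + y\right)$
$- \frac{350340}{-31563} + \frac{\left(-122440 + l\right) - 109274}{z{\left(492,100 \right)}} = - \frac{350340}{-31563} + \frac{\left(-122440 - 72956\right) - 109274}{2 \cdot 100 \left(100 + 492\right)} = \left(-350340\right) \left(- \frac{1}{31563}\right) + \frac{-195396 - 109274}{2 \cdot 100 \cdot 592} = \frac{116780}{10521} - \frac{304670}{118400} = \frac{116780}{10521} - \frac{30467}{11840} = \frac{1062131893}{124568640}$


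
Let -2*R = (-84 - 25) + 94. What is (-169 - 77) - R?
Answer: -507/2 ≈ -253.50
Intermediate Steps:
R = 15/2 (R = -((-84 - 25) + 94)/2 = -(-109 + 94)/2 = -½*(-15) = 15/2 ≈ 7.5000)
(-169 - 77) - R = (-169 - 77) - 1*15/2 = -246 - 15/2 = -507/2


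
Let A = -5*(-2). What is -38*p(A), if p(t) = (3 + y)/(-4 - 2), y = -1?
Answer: 38/3 ≈ 12.667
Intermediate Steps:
A = 10
p(t) = -⅓ (p(t) = (3 - 1)/(-4 - 2) = 2/(-6) = 2*(-⅙) = -⅓)
-38*p(A) = -38*(-⅓) = 38/3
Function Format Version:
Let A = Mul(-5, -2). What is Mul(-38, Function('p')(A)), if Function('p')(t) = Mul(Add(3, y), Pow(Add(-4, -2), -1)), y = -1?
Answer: Rational(38, 3) ≈ 12.667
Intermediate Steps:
A = 10
Function('p')(t) = Rational(-1, 3) (Function('p')(t) = Mul(Add(3, -1), Pow(Add(-4, -2), -1)) = Mul(2, Pow(-6, -1)) = Mul(2, Rational(-1, 6)) = Rational(-1, 3))
Mul(-38, Function('p')(A)) = Mul(-38, Rational(-1, 3)) = Rational(38, 3)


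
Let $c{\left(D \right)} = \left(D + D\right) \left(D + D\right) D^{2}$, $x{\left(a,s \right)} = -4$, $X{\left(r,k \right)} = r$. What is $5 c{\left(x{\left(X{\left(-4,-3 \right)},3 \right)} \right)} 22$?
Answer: $112640$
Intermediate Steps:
$c{\left(D \right)} = 4 D^{4}$ ($c{\left(D \right)} = 2 D 2 D D^{2} = 4 D^{2} D^{2} = 4 D^{4}$)
$5 c{\left(x{\left(X{\left(-4,-3 \right)},3 \right)} \right)} 22 = 5 \cdot 4 \left(-4\right)^{4} \cdot 22 = 5 \cdot 4 \cdot 256 \cdot 22 = 5 \cdot 1024 \cdot 22 = 5120 \cdot 22 = 112640$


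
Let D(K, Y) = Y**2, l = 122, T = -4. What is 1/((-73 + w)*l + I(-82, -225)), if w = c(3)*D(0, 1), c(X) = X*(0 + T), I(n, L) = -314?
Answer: -1/10684 ≈ -9.3598e-5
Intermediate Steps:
c(X) = -4*X (c(X) = X*(0 - 4) = X*(-4) = -4*X)
w = -12 (w = -4*3*1**2 = -12*1 = -12)
1/((-73 + w)*l + I(-82, -225)) = 1/((-73 - 12)*122 - 314) = 1/(-85*122 - 314) = 1/(-10370 - 314) = 1/(-10684) = -1/10684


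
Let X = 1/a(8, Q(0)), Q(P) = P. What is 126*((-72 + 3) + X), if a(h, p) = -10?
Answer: -43533/5 ≈ -8706.6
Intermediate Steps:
X = -⅒ (X = 1/(-10) = -⅒ ≈ -0.10000)
126*((-72 + 3) + X) = 126*((-72 + 3) - ⅒) = 126*(-69 - ⅒) = 126*(-691/10) = -43533/5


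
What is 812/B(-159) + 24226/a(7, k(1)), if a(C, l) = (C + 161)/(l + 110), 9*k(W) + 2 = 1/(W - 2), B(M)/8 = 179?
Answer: 101910323/6444 ≈ 15815.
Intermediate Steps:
B(M) = 1432 (B(M) = 8*179 = 1432)
k(W) = -2/9 + 1/(9*(-2 + W)) (k(W) = -2/9 + 1/(9*(W - 2)) = -2/9 + 1/(9*(-2 + W)))
a(C, l) = (161 + C)/(110 + l)
812/B(-159) + 24226/a(7, k(1)) = 812/1432 + 24226/(((161 + 7)/(110 + (5 - 2*1)/(9*(-2 + 1))))) = 812*(1/1432) + 24226/((168/(110 + (⅑)*(5 - 2)/(-1)))) = 203/358 + 24226/((168/(110 + (⅑)*(-1)*3))) = 203/358 + 24226/((168/(110 - ⅓))) = 203/358 + 24226/((168/(329/3))) = 203/358 + 24226/(((3/329)*168)) = 203/358 + 24226/(72/47) = 203/358 + 24226*(47/72) = 203/358 + 569311/36 = 101910323/6444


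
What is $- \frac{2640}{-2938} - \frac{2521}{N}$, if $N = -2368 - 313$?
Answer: $\frac{7242269}{3938389} \approx 1.8389$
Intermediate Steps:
$N = -2681$
$- \frac{2640}{-2938} - \frac{2521}{N} = - \frac{2640}{-2938} - \frac{2521}{-2681} = \left(-2640\right) \left(- \frac{1}{2938}\right) - - \frac{2521}{2681} = \frac{1320}{1469} + \frac{2521}{2681} = \frac{7242269}{3938389}$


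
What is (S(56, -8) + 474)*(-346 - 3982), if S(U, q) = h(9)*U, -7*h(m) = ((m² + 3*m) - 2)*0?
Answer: -2051472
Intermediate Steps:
h(m) = 0 (h(m) = -((m² + 3*m) - 2)*0/7 = -(-2 + m² + 3*m)*0/7 = -⅐*0 = 0)
S(U, q) = 0 (S(U, q) = 0*U = 0)
(S(56, -8) + 474)*(-346 - 3982) = (0 + 474)*(-346 - 3982) = 474*(-4328) = -2051472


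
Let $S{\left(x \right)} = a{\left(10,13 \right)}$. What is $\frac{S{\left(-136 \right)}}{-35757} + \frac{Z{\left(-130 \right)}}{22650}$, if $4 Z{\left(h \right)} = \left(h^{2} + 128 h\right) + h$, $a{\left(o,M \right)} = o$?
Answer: $\frac{124747}{107986140} \approx 0.0011552$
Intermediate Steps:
$S{\left(x \right)} = 10$
$Z{\left(h \right)} = \frac{h^{2}}{4} + \frac{129 h}{4}$ ($Z{\left(h \right)} = \frac{\left(h^{2} + 128 h\right) + h}{4} = \frac{h^{2} + 129 h}{4} = \frac{h^{2}}{4} + \frac{129 h}{4}$)
$\frac{S{\left(-136 \right)}}{-35757} + \frac{Z{\left(-130 \right)}}{22650} = \frac{10}{-35757} + \frac{\frac{1}{4} \left(-130\right) \left(129 - 130\right)}{22650} = 10 \left(- \frac{1}{35757}\right) + \frac{1}{4} \left(-130\right) \left(-1\right) \frac{1}{22650} = - \frac{10}{35757} + \frac{65}{2} \cdot \frac{1}{22650} = - \frac{10}{35757} + \frac{13}{9060} = \frac{124747}{107986140}$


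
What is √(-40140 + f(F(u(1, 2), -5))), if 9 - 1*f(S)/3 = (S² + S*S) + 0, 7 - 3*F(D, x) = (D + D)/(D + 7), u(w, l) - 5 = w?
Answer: I*√61049319/39 ≈ 200.34*I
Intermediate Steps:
u(w, l) = 5 + w
F(D, x) = 7/3 - 2*D/(3*(7 + D)) (F(D, x) = 7/3 - (D + D)/(3*(D + 7)) = 7/3 - 2*D/(3*(7 + D)))
f(S) = 27 - 6*S² (f(S) = 27 - 3*((S² + S*S) + 0) = 27 - 3*((S² + S²) + 0) = 27 - 3*(2*S² + 0) = 27 - 6*S²)
√(-40140 + f(F(u(1, 2), -5))) = √(-40140 + (27 - 6*(49 + 5*(5 + 1))²/(9*(7 + (5 + 1))²))) = √(-40140 + (27 - 6*(49 + 5*6)²/(9*(7 + 6)²))) = √(-40140 + (27 - 6*(49 + 30)²/1521)) = √(-40140 + (27 - 6*((⅓)*(1/13)*79)²)) = √(-40140 + (27 - 6*(79/39)²)) = √(-40140 + (27 - 6*6241/1521)) = √(-40140 + (27 - 12482/507)) = √(-40140 + 1207/507) = √(-20349773/507) = I*√61049319/39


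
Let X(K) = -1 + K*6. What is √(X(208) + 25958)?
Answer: √27205 ≈ 164.94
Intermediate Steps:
X(K) = -1 + 6*K
√(X(208) + 25958) = √((-1 + 6*208) + 25958) = √((-1 + 1248) + 25958) = √(1247 + 25958) = √27205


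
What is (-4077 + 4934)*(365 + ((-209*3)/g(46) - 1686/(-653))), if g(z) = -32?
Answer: 6933492511/20896 ≈ 3.3181e+5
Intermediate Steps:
(-4077 + 4934)*(365 + ((-209*3)/g(46) - 1686/(-653))) = (-4077 + 4934)*(365 + (-209*3/(-32) - 1686/(-653))) = 857*(365 + (-627*(-1/32) - 1686*(-1/653))) = 857*(365 + (627/32 + 1686/653)) = 857*(365 + 463383/20896) = 857*(8090423/20896) = 6933492511/20896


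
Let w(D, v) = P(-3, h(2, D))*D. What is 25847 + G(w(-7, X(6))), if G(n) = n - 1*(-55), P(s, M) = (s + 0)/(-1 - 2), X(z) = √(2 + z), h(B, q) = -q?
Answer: 25895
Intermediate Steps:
P(s, M) = -s/3 (P(s, M) = s/(-3) = s*(-⅓) = -s/3)
w(D, v) = D (w(D, v) = (-⅓*(-3))*D = 1*D = D)
G(n) = 55 + n (G(n) = n + 55 = 55 + n)
25847 + G(w(-7, X(6))) = 25847 + (55 - 7) = 25847 + 48 = 25895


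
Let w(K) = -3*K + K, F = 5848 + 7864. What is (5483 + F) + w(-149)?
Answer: 19493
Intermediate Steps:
F = 13712
w(K) = -2*K
(5483 + F) + w(-149) = (5483 + 13712) - 2*(-149) = 19195 + 298 = 19493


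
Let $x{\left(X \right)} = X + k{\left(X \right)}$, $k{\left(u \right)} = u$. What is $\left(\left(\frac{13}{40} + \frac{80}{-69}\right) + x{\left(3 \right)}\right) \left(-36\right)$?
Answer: $- \frac{42771}{230} \approx -185.96$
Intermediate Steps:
$x{\left(X \right)} = 2 X$ ($x{\left(X \right)} = X + X = 2 X$)
$\left(\left(\frac{13}{40} + \frac{80}{-69}\right) + x{\left(3 \right)}\right) \left(-36\right) = \left(\left(\frac{13}{40} + \frac{80}{-69}\right) + 2 \cdot 3\right) \left(-36\right) = \left(\left(13 \cdot \frac{1}{40} + 80 \left(- \frac{1}{69}\right)\right) + 6\right) \left(-36\right) = \left(\left(\frac{13}{40} - \frac{80}{69}\right) + 6\right) \left(-36\right) = \left(- \frac{2303}{2760} + 6\right) \left(-36\right) = \frac{14257}{2760} \left(-36\right) = - \frac{42771}{230}$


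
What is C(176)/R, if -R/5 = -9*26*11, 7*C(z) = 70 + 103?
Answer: 173/90090 ≈ 0.0019203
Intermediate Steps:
C(z) = 173/7 (C(z) = (70 + 103)/7 = (⅐)*173 = 173/7)
R = 12870 (R = -5*(-9*26)*11 = -(-1170)*11 = -5*(-2574) = 12870)
C(176)/R = (173/7)/12870 = (173/7)*(1/12870) = 173/90090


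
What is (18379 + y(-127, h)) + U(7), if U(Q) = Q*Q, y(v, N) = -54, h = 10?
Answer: 18374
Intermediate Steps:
U(Q) = Q²
(18379 + y(-127, h)) + U(7) = (18379 - 54) + 7² = 18325 + 49 = 18374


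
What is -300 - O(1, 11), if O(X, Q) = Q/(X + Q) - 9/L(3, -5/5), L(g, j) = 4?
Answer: -896/3 ≈ -298.67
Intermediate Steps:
O(X, Q) = -9/4 + Q/(Q + X) (O(X, Q) = Q/(X + Q) - 9/4 = Q/(Q + X) - 9*1/4 = Q/(Q + X) - 9/4 = -9/4 + Q/(Q + X))
-300 - O(1, 11) = -300 - (-9*1 - 5*11)/(4*(11 + 1)) = -300 - (-9 - 55)/(4*12) = -300 - (-64)/(4*12) = -300 - 1*(-4/3) = -300 + 4/3 = -896/3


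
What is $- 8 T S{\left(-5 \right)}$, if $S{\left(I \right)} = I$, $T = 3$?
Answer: $120$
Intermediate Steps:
$- 8 T S{\left(-5 \right)} = \left(-8\right) 3 \left(-5\right) = \left(-24\right) \left(-5\right) = 120$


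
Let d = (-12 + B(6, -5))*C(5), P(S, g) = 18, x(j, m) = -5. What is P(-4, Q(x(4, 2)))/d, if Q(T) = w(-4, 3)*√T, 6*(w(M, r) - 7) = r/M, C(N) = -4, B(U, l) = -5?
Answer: 9/34 ≈ 0.26471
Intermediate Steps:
w(M, r) = 7 + r/(6*M) (w(M, r) = 7 + (r/M)/6 = 7 + r/(6*M))
Q(T) = 55*√T/8 (Q(T) = (7 + (⅙)*3/(-4))*√T = (7 + (⅙)*3*(-¼))*√T = (7 - ⅛)*√T = 55*√T/8)
d = 68 (d = (-12 - 5)*(-4) = -17*(-4) = 68)
P(-4, Q(x(4, 2)))/d = 18/68 = 18*(1/68) = 9/34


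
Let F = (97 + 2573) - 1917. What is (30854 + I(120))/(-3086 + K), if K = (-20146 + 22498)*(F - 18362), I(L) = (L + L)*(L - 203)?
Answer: -5467/20709727 ≈ -0.00026398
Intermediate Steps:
F = 753 (F = 2670 - 1917 = 753)
I(L) = 2*L*(-203 + L) (I(L) = (2*L)*(-203 + L) = 2*L*(-203 + L))
K = -41416368 (K = (-20146 + 22498)*(753 - 18362) = 2352*(-17609) = -41416368)
(30854 + I(120))/(-3086 + K) = (30854 + 2*120*(-203 + 120))/(-3086 - 41416368) = (30854 + 2*120*(-83))/(-41419454) = (30854 - 19920)*(-1/41419454) = 10934*(-1/41419454) = -5467/20709727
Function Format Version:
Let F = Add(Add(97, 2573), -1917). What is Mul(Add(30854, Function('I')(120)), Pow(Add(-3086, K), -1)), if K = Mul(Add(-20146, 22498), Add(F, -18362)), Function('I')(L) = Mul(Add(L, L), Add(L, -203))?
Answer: Rational(-5467, 20709727) ≈ -0.00026398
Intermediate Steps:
F = 753 (F = Add(2670, -1917) = 753)
Function('I')(L) = Mul(2, L, Add(-203, L)) (Function('I')(L) = Mul(Mul(2, L), Add(-203, L)) = Mul(2, L, Add(-203, L)))
K = -41416368 (K = Mul(Add(-20146, 22498), Add(753, -18362)) = Mul(2352, -17609) = -41416368)
Mul(Add(30854, Function('I')(120)), Pow(Add(-3086, K), -1)) = Mul(Add(30854, Mul(2, 120, Add(-203, 120))), Pow(Add(-3086, -41416368), -1)) = Mul(Add(30854, Mul(2, 120, -83)), Pow(-41419454, -1)) = Mul(Add(30854, -19920), Rational(-1, 41419454)) = Mul(10934, Rational(-1, 41419454)) = Rational(-5467, 20709727)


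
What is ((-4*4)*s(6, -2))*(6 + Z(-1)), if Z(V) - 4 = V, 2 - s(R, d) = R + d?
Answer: 288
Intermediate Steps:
s(R, d) = 2 - R - d (s(R, d) = 2 - (R + d) = 2 + (-R - d) = 2 - R - d)
Z(V) = 4 + V
((-4*4)*s(6, -2))*(6 + Z(-1)) = ((-4*4)*(2 - 1*6 - 1*(-2)))*(6 + (4 - 1)) = (-16*(2 - 6 + 2))*(6 + 3) = -16*(-2)*9 = 32*9 = 288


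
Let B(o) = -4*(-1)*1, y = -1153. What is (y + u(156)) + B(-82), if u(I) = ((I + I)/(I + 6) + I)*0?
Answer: -1149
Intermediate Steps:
u(I) = 0 (u(I) = ((2*I)/(6 + I) + I)*0 = (2*I/(6 + I) + I)*0 = (I + 2*I/(6 + I))*0 = 0)
B(o) = 4 (B(o) = 4*1 = 4)
(y + u(156)) + B(-82) = (-1153 + 0) + 4 = -1153 + 4 = -1149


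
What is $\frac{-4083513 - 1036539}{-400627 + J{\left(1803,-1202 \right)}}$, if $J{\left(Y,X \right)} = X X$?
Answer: $- \frac{1706684}{348059} \approx -4.9034$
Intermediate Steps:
$J{\left(Y,X \right)} = X^{2}$
$\frac{-4083513 - 1036539}{-400627 + J{\left(1803,-1202 \right)}} = \frac{-4083513 - 1036539}{-400627 + \left(-1202\right)^{2}} = - \frac{5120052}{-400627 + 1444804} = - \frac{5120052}{1044177} = \left(-5120052\right) \frac{1}{1044177} = - \frac{1706684}{348059}$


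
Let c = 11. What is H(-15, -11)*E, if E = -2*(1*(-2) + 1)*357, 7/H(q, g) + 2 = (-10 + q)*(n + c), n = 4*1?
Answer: -4998/377 ≈ -13.257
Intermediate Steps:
n = 4
H(q, g) = 7/(-152 + 15*q) (H(q, g) = 7/(-2 + (-10 + q)*(4 + 11)) = 7/(-2 + (-10 + q)*15) = 7/(-2 + (-150 + 15*q)) = 7/(-152 + 15*q))
E = 714 (E = -2*(-2 + 1)*357 = -2*(-1)*357 = 2*357 = 714)
H(-15, -11)*E = (7/(-152 + 15*(-15)))*714 = (7/(-152 - 225))*714 = (7/(-377))*714 = (7*(-1/377))*714 = -7/377*714 = -4998/377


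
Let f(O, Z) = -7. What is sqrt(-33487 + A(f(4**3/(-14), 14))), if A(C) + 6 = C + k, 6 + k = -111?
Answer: I*sqrt(33617) ≈ 183.35*I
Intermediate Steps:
k = -117 (k = -6 - 111 = -117)
A(C) = -123 + C (A(C) = -6 + (C - 117) = -6 + (-117 + C) = -123 + C)
sqrt(-33487 + A(f(4**3/(-14), 14))) = sqrt(-33487 + (-123 - 7)) = sqrt(-33487 - 130) = sqrt(-33617) = I*sqrt(33617)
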